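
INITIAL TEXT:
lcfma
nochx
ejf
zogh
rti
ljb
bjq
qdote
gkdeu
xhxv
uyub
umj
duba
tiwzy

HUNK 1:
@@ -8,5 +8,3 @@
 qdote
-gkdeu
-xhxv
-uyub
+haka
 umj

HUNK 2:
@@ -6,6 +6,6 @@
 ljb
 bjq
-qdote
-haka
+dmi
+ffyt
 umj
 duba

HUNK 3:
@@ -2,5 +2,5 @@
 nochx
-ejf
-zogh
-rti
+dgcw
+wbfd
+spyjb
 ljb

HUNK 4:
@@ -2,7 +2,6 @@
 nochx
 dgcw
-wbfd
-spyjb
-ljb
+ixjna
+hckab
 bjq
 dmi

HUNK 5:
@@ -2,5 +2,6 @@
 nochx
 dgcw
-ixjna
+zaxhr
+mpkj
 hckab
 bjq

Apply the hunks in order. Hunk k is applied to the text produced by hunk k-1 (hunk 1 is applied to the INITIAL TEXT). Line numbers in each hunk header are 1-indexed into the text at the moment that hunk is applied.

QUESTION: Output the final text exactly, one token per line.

Answer: lcfma
nochx
dgcw
zaxhr
mpkj
hckab
bjq
dmi
ffyt
umj
duba
tiwzy

Derivation:
Hunk 1: at line 8 remove [gkdeu,xhxv,uyub] add [haka] -> 12 lines: lcfma nochx ejf zogh rti ljb bjq qdote haka umj duba tiwzy
Hunk 2: at line 6 remove [qdote,haka] add [dmi,ffyt] -> 12 lines: lcfma nochx ejf zogh rti ljb bjq dmi ffyt umj duba tiwzy
Hunk 3: at line 2 remove [ejf,zogh,rti] add [dgcw,wbfd,spyjb] -> 12 lines: lcfma nochx dgcw wbfd spyjb ljb bjq dmi ffyt umj duba tiwzy
Hunk 4: at line 2 remove [wbfd,spyjb,ljb] add [ixjna,hckab] -> 11 lines: lcfma nochx dgcw ixjna hckab bjq dmi ffyt umj duba tiwzy
Hunk 5: at line 2 remove [ixjna] add [zaxhr,mpkj] -> 12 lines: lcfma nochx dgcw zaxhr mpkj hckab bjq dmi ffyt umj duba tiwzy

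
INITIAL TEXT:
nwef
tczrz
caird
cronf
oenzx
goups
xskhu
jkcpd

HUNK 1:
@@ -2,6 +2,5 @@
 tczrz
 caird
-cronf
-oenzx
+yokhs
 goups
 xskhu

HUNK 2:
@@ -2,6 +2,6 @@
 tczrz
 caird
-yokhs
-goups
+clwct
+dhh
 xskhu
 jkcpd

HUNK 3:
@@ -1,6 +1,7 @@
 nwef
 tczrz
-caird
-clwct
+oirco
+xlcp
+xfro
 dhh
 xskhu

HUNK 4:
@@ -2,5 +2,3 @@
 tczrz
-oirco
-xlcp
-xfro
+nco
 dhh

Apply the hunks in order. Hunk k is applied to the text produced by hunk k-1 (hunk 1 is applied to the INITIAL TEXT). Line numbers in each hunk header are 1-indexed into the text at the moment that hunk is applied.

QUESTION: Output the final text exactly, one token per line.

Answer: nwef
tczrz
nco
dhh
xskhu
jkcpd

Derivation:
Hunk 1: at line 2 remove [cronf,oenzx] add [yokhs] -> 7 lines: nwef tczrz caird yokhs goups xskhu jkcpd
Hunk 2: at line 2 remove [yokhs,goups] add [clwct,dhh] -> 7 lines: nwef tczrz caird clwct dhh xskhu jkcpd
Hunk 3: at line 1 remove [caird,clwct] add [oirco,xlcp,xfro] -> 8 lines: nwef tczrz oirco xlcp xfro dhh xskhu jkcpd
Hunk 4: at line 2 remove [oirco,xlcp,xfro] add [nco] -> 6 lines: nwef tczrz nco dhh xskhu jkcpd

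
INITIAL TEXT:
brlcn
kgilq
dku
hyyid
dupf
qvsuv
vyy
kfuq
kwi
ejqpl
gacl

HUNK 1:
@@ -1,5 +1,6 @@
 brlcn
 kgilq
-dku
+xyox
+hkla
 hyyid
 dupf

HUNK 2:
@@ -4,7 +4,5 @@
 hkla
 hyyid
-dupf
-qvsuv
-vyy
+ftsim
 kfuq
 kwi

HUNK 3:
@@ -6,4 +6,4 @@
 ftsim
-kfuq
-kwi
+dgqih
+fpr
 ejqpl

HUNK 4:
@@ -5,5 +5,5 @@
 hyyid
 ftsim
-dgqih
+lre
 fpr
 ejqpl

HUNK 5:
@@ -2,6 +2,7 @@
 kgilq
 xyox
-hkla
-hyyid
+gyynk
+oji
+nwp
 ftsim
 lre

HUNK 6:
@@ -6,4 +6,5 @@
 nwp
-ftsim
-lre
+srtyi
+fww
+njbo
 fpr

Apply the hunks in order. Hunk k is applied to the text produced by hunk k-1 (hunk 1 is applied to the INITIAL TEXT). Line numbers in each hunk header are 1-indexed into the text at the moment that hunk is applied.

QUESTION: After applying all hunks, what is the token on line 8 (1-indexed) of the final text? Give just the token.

Answer: fww

Derivation:
Hunk 1: at line 1 remove [dku] add [xyox,hkla] -> 12 lines: brlcn kgilq xyox hkla hyyid dupf qvsuv vyy kfuq kwi ejqpl gacl
Hunk 2: at line 4 remove [dupf,qvsuv,vyy] add [ftsim] -> 10 lines: brlcn kgilq xyox hkla hyyid ftsim kfuq kwi ejqpl gacl
Hunk 3: at line 6 remove [kfuq,kwi] add [dgqih,fpr] -> 10 lines: brlcn kgilq xyox hkla hyyid ftsim dgqih fpr ejqpl gacl
Hunk 4: at line 5 remove [dgqih] add [lre] -> 10 lines: brlcn kgilq xyox hkla hyyid ftsim lre fpr ejqpl gacl
Hunk 5: at line 2 remove [hkla,hyyid] add [gyynk,oji,nwp] -> 11 lines: brlcn kgilq xyox gyynk oji nwp ftsim lre fpr ejqpl gacl
Hunk 6: at line 6 remove [ftsim,lre] add [srtyi,fww,njbo] -> 12 lines: brlcn kgilq xyox gyynk oji nwp srtyi fww njbo fpr ejqpl gacl
Final line 8: fww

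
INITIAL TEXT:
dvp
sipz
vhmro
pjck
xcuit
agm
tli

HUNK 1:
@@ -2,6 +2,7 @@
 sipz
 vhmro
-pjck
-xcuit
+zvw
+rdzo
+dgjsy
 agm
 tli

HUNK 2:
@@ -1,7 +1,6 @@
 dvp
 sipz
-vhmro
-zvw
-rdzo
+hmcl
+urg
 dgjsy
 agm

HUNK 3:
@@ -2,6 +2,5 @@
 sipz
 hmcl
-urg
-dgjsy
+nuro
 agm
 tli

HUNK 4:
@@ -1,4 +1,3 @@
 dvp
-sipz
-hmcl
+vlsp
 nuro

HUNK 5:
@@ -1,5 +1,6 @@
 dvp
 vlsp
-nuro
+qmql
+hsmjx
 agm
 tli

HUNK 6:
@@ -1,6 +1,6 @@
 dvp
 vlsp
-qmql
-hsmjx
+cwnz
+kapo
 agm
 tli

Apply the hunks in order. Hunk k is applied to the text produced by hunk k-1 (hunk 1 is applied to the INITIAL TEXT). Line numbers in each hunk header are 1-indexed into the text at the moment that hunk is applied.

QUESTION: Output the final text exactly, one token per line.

Answer: dvp
vlsp
cwnz
kapo
agm
tli

Derivation:
Hunk 1: at line 2 remove [pjck,xcuit] add [zvw,rdzo,dgjsy] -> 8 lines: dvp sipz vhmro zvw rdzo dgjsy agm tli
Hunk 2: at line 1 remove [vhmro,zvw,rdzo] add [hmcl,urg] -> 7 lines: dvp sipz hmcl urg dgjsy agm tli
Hunk 3: at line 2 remove [urg,dgjsy] add [nuro] -> 6 lines: dvp sipz hmcl nuro agm tli
Hunk 4: at line 1 remove [sipz,hmcl] add [vlsp] -> 5 lines: dvp vlsp nuro agm tli
Hunk 5: at line 1 remove [nuro] add [qmql,hsmjx] -> 6 lines: dvp vlsp qmql hsmjx agm tli
Hunk 6: at line 1 remove [qmql,hsmjx] add [cwnz,kapo] -> 6 lines: dvp vlsp cwnz kapo agm tli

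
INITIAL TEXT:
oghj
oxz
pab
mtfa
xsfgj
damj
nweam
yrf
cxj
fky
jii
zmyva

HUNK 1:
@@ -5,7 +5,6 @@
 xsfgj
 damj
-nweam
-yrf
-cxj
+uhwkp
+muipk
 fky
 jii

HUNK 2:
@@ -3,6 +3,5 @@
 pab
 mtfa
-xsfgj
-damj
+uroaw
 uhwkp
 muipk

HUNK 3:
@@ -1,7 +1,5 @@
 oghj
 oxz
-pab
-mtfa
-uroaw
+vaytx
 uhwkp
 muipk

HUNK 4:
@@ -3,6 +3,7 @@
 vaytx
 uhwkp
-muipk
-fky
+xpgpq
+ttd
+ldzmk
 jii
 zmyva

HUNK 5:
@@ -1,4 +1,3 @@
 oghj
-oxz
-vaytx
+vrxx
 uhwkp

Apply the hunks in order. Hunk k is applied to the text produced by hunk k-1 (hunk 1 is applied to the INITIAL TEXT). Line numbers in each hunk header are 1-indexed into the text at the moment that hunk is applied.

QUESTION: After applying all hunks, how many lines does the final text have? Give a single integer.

Answer: 8

Derivation:
Hunk 1: at line 5 remove [nweam,yrf,cxj] add [uhwkp,muipk] -> 11 lines: oghj oxz pab mtfa xsfgj damj uhwkp muipk fky jii zmyva
Hunk 2: at line 3 remove [xsfgj,damj] add [uroaw] -> 10 lines: oghj oxz pab mtfa uroaw uhwkp muipk fky jii zmyva
Hunk 3: at line 1 remove [pab,mtfa,uroaw] add [vaytx] -> 8 lines: oghj oxz vaytx uhwkp muipk fky jii zmyva
Hunk 4: at line 3 remove [muipk,fky] add [xpgpq,ttd,ldzmk] -> 9 lines: oghj oxz vaytx uhwkp xpgpq ttd ldzmk jii zmyva
Hunk 5: at line 1 remove [oxz,vaytx] add [vrxx] -> 8 lines: oghj vrxx uhwkp xpgpq ttd ldzmk jii zmyva
Final line count: 8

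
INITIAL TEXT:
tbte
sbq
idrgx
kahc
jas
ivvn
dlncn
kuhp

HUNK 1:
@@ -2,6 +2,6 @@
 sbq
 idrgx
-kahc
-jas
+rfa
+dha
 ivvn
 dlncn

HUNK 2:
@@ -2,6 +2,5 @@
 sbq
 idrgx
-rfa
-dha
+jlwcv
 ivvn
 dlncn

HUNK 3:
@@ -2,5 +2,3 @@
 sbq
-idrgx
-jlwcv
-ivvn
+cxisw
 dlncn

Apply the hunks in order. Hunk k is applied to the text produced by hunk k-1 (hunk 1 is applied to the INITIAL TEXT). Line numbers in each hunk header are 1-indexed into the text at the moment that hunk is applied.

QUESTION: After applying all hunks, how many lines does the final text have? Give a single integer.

Answer: 5

Derivation:
Hunk 1: at line 2 remove [kahc,jas] add [rfa,dha] -> 8 lines: tbte sbq idrgx rfa dha ivvn dlncn kuhp
Hunk 2: at line 2 remove [rfa,dha] add [jlwcv] -> 7 lines: tbte sbq idrgx jlwcv ivvn dlncn kuhp
Hunk 3: at line 2 remove [idrgx,jlwcv,ivvn] add [cxisw] -> 5 lines: tbte sbq cxisw dlncn kuhp
Final line count: 5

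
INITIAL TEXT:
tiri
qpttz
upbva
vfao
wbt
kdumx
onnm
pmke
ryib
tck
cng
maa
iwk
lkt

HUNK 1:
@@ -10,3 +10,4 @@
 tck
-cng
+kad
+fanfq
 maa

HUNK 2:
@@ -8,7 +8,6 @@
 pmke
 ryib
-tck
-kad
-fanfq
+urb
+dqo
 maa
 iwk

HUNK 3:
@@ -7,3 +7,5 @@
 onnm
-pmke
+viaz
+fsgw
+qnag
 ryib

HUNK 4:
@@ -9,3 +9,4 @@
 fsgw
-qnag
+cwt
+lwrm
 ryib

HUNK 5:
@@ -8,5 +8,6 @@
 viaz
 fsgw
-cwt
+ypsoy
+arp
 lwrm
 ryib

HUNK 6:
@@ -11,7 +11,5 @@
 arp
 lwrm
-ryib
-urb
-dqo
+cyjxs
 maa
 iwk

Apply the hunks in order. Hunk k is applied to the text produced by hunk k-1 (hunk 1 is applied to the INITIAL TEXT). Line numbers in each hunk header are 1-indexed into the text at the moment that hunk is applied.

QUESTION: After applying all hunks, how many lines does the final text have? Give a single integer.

Hunk 1: at line 10 remove [cng] add [kad,fanfq] -> 15 lines: tiri qpttz upbva vfao wbt kdumx onnm pmke ryib tck kad fanfq maa iwk lkt
Hunk 2: at line 8 remove [tck,kad,fanfq] add [urb,dqo] -> 14 lines: tiri qpttz upbva vfao wbt kdumx onnm pmke ryib urb dqo maa iwk lkt
Hunk 3: at line 7 remove [pmke] add [viaz,fsgw,qnag] -> 16 lines: tiri qpttz upbva vfao wbt kdumx onnm viaz fsgw qnag ryib urb dqo maa iwk lkt
Hunk 4: at line 9 remove [qnag] add [cwt,lwrm] -> 17 lines: tiri qpttz upbva vfao wbt kdumx onnm viaz fsgw cwt lwrm ryib urb dqo maa iwk lkt
Hunk 5: at line 8 remove [cwt] add [ypsoy,arp] -> 18 lines: tiri qpttz upbva vfao wbt kdumx onnm viaz fsgw ypsoy arp lwrm ryib urb dqo maa iwk lkt
Hunk 6: at line 11 remove [ryib,urb,dqo] add [cyjxs] -> 16 lines: tiri qpttz upbva vfao wbt kdumx onnm viaz fsgw ypsoy arp lwrm cyjxs maa iwk lkt
Final line count: 16

Answer: 16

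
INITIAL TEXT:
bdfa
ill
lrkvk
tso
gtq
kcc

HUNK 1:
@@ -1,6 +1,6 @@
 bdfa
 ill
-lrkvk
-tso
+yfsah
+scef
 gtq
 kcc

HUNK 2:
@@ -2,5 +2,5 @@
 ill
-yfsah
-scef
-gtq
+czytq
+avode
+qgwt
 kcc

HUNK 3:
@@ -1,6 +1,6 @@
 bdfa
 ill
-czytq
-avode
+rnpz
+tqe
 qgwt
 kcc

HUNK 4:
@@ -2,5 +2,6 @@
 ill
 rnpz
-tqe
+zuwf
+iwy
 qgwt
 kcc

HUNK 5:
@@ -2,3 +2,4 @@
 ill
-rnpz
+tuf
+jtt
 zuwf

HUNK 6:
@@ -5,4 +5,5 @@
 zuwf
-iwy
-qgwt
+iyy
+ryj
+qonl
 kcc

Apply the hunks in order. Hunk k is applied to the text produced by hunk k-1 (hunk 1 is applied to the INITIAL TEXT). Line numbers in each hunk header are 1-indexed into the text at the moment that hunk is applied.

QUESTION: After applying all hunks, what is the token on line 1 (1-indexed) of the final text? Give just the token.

Hunk 1: at line 1 remove [lrkvk,tso] add [yfsah,scef] -> 6 lines: bdfa ill yfsah scef gtq kcc
Hunk 2: at line 2 remove [yfsah,scef,gtq] add [czytq,avode,qgwt] -> 6 lines: bdfa ill czytq avode qgwt kcc
Hunk 3: at line 1 remove [czytq,avode] add [rnpz,tqe] -> 6 lines: bdfa ill rnpz tqe qgwt kcc
Hunk 4: at line 2 remove [tqe] add [zuwf,iwy] -> 7 lines: bdfa ill rnpz zuwf iwy qgwt kcc
Hunk 5: at line 2 remove [rnpz] add [tuf,jtt] -> 8 lines: bdfa ill tuf jtt zuwf iwy qgwt kcc
Hunk 6: at line 5 remove [iwy,qgwt] add [iyy,ryj,qonl] -> 9 lines: bdfa ill tuf jtt zuwf iyy ryj qonl kcc
Final line 1: bdfa

Answer: bdfa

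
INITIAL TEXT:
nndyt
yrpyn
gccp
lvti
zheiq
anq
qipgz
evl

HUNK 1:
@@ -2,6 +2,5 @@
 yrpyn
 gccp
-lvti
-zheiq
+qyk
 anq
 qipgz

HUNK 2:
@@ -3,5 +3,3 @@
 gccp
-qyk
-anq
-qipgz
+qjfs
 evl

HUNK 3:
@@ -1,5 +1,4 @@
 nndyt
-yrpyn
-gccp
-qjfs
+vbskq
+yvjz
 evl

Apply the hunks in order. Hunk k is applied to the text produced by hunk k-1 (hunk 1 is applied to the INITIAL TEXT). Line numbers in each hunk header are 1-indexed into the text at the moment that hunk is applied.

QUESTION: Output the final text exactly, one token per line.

Answer: nndyt
vbskq
yvjz
evl

Derivation:
Hunk 1: at line 2 remove [lvti,zheiq] add [qyk] -> 7 lines: nndyt yrpyn gccp qyk anq qipgz evl
Hunk 2: at line 3 remove [qyk,anq,qipgz] add [qjfs] -> 5 lines: nndyt yrpyn gccp qjfs evl
Hunk 3: at line 1 remove [yrpyn,gccp,qjfs] add [vbskq,yvjz] -> 4 lines: nndyt vbskq yvjz evl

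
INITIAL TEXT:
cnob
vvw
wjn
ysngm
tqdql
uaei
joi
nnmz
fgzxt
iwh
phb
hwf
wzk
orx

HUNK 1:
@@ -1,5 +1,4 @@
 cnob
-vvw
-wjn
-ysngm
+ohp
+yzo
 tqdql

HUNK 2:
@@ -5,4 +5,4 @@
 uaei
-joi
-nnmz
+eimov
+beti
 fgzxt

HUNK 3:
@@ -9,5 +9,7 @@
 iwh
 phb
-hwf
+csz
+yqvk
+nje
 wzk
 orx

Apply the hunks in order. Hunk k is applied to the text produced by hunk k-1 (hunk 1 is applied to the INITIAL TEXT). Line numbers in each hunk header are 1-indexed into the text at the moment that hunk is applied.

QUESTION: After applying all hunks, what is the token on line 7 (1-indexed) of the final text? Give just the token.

Answer: beti

Derivation:
Hunk 1: at line 1 remove [vvw,wjn,ysngm] add [ohp,yzo] -> 13 lines: cnob ohp yzo tqdql uaei joi nnmz fgzxt iwh phb hwf wzk orx
Hunk 2: at line 5 remove [joi,nnmz] add [eimov,beti] -> 13 lines: cnob ohp yzo tqdql uaei eimov beti fgzxt iwh phb hwf wzk orx
Hunk 3: at line 9 remove [hwf] add [csz,yqvk,nje] -> 15 lines: cnob ohp yzo tqdql uaei eimov beti fgzxt iwh phb csz yqvk nje wzk orx
Final line 7: beti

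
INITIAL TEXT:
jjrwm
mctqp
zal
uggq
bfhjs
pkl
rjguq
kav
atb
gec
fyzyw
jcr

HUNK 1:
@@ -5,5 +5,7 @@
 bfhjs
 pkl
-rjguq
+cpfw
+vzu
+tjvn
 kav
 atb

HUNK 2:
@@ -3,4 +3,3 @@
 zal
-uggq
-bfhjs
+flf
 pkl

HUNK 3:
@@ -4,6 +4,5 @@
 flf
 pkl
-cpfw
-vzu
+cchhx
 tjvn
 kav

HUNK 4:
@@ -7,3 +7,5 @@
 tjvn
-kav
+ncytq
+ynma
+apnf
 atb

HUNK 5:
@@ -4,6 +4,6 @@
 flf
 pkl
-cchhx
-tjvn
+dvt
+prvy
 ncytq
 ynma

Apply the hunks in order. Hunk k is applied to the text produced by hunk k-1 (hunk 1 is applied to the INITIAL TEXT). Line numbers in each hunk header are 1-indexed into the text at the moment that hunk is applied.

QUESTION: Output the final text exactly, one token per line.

Hunk 1: at line 5 remove [rjguq] add [cpfw,vzu,tjvn] -> 14 lines: jjrwm mctqp zal uggq bfhjs pkl cpfw vzu tjvn kav atb gec fyzyw jcr
Hunk 2: at line 3 remove [uggq,bfhjs] add [flf] -> 13 lines: jjrwm mctqp zal flf pkl cpfw vzu tjvn kav atb gec fyzyw jcr
Hunk 3: at line 4 remove [cpfw,vzu] add [cchhx] -> 12 lines: jjrwm mctqp zal flf pkl cchhx tjvn kav atb gec fyzyw jcr
Hunk 4: at line 7 remove [kav] add [ncytq,ynma,apnf] -> 14 lines: jjrwm mctqp zal flf pkl cchhx tjvn ncytq ynma apnf atb gec fyzyw jcr
Hunk 5: at line 4 remove [cchhx,tjvn] add [dvt,prvy] -> 14 lines: jjrwm mctqp zal flf pkl dvt prvy ncytq ynma apnf atb gec fyzyw jcr

Answer: jjrwm
mctqp
zal
flf
pkl
dvt
prvy
ncytq
ynma
apnf
atb
gec
fyzyw
jcr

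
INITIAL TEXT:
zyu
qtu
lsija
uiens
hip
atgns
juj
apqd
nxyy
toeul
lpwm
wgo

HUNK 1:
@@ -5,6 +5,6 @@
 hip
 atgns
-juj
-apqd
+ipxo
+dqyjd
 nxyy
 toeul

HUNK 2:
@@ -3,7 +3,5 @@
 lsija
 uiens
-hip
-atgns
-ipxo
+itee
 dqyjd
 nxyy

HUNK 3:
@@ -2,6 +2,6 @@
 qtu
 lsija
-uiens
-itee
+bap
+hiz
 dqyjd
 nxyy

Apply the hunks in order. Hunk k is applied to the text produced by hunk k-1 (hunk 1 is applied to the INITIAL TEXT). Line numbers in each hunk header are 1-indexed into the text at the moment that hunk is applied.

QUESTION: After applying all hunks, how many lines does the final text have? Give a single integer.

Answer: 10

Derivation:
Hunk 1: at line 5 remove [juj,apqd] add [ipxo,dqyjd] -> 12 lines: zyu qtu lsija uiens hip atgns ipxo dqyjd nxyy toeul lpwm wgo
Hunk 2: at line 3 remove [hip,atgns,ipxo] add [itee] -> 10 lines: zyu qtu lsija uiens itee dqyjd nxyy toeul lpwm wgo
Hunk 3: at line 2 remove [uiens,itee] add [bap,hiz] -> 10 lines: zyu qtu lsija bap hiz dqyjd nxyy toeul lpwm wgo
Final line count: 10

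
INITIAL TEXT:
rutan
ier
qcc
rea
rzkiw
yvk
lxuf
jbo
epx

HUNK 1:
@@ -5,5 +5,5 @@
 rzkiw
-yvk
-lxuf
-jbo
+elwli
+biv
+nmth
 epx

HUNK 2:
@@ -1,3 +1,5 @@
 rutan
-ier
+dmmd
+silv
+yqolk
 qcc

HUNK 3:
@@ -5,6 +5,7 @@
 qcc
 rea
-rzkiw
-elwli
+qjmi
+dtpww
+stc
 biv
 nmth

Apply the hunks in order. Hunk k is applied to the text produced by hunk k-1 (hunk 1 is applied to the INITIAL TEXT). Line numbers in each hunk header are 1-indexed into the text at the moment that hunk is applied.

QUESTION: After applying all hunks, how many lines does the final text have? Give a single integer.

Hunk 1: at line 5 remove [yvk,lxuf,jbo] add [elwli,biv,nmth] -> 9 lines: rutan ier qcc rea rzkiw elwli biv nmth epx
Hunk 2: at line 1 remove [ier] add [dmmd,silv,yqolk] -> 11 lines: rutan dmmd silv yqolk qcc rea rzkiw elwli biv nmth epx
Hunk 3: at line 5 remove [rzkiw,elwli] add [qjmi,dtpww,stc] -> 12 lines: rutan dmmd silv yqolk qcc rea qjmi dtpww stc biv nmth epx
Final line count: 12

Answer: 12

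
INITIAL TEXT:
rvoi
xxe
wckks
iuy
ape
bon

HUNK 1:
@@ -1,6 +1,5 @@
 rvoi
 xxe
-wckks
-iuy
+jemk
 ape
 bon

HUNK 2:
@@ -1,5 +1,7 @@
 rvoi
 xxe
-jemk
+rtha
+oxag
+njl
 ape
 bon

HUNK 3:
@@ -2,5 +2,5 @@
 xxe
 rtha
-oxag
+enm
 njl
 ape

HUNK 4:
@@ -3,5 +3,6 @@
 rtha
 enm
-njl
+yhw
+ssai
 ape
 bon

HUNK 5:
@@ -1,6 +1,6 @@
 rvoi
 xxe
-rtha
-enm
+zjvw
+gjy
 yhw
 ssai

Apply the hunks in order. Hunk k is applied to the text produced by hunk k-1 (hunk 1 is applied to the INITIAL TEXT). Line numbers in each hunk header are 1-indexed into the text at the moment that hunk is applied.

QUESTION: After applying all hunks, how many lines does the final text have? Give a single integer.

Answer: 8

Derivation:
Hunk 1: at line 1 remove [wckks,iuy] add [jemk] -> 5 lines: rvoi xxe jemk ape bon
Hunk 2: at line 1 remove [jemk] add [rtha,oxag,njl] -> 7 lines: rvoi xxe rtha oxag njl ape bon
Hunk 3: at line 2 remove [oxag] add [enm] -> 7 lines: rvoi xxe rtha enm njl ape bon
Hunk 4: at line 3 remove [njl] add [yhw,ssai] -> 8 lines: rvoi xxe rtha enm yhw ssai ape bon
Hunk 5: at line 1 remove [rtha,enm] add [zjvw,gjy] -> 8 lines: rvoi xxe zjvw gjy yhw ssai ape bon
Final line count: 8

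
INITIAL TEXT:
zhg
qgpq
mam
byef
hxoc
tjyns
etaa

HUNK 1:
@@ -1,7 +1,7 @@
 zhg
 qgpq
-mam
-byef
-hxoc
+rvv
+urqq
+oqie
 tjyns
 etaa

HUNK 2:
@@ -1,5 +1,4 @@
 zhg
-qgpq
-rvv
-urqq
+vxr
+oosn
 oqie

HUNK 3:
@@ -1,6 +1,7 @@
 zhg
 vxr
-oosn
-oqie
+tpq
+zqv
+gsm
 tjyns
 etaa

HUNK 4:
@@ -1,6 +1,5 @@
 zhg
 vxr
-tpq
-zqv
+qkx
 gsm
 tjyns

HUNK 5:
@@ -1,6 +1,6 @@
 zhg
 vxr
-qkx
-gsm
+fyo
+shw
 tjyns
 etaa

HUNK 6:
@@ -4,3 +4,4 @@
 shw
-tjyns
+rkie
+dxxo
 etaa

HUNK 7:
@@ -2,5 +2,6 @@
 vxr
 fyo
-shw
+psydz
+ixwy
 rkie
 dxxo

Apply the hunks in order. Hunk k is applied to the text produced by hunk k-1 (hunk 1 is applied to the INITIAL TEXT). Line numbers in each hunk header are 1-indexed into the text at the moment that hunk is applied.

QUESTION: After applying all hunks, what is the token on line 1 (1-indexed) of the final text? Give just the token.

Hunk 1: at line 1 remove [mam,byef,hxoc] add [rvv,urqq,oqie] -> 7 lines: zhg qgpq rvv urqq oqie tjyns etaa
Hunk 2: at line 1 remove [qgpq,rvv,urqq] add [vxr,oosn] -> 6 lines: zhg vxr oosn oqie tjyns etaa
Hunk 3: at line 1 remove [oosn,oqie] add [tpq,zqv,gsm] -> 7 lines: zhg vxr tpq zqv gsm tjyns etaa
Hunk 4: at line 1 remove [tpq,zqv] add [qkx] -> 6 lines: zhg vxr qkx gsm tjyns etaa
Hunk 5: at line 1 remove [qkx,gsm] add [fyo,shw] -> 6 lines: zhg vxr fyo shw tjyns etaa
Hunk 6: at line 4 remove [tjyns] add [rkie,dxxo] -> 7 lines: zhg vxr fyo shw rkie dxxo etaa
Hunk 7: at line 2 remove [shw] add [psydz,ixwy] -> 8 lines: zhg vxr fyo psydz ixwy rkie dxxo etaa
Final line 1: zhg

Answer: zhg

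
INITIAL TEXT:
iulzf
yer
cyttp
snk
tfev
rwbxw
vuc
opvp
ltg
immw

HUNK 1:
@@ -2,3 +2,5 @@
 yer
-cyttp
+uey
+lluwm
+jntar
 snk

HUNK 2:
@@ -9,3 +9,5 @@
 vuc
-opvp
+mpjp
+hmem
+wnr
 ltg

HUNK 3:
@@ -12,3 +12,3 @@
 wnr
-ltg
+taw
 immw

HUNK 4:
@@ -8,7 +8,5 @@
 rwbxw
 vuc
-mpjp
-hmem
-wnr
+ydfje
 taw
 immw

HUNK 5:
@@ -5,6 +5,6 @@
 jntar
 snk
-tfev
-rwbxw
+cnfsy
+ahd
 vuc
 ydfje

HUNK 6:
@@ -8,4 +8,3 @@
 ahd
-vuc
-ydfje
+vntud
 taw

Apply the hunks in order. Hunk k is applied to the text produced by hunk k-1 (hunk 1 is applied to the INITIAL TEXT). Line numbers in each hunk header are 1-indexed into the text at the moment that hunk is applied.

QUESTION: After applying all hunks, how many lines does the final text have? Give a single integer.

Answer: 11

Derivation:
Hunk 1: at line 2 remove [cyttp] add [uey,lluwm,jntar] -> 12 lines: iulzf yer uey lluwm jntar snk tfev rwbxw vuc opvp ltg immw
Hunk 2: at line 9 remove [opvp] add [mpjp,hmem,wnr] -> 14 lines: iulzf yer uey lluwm jntar snk tfev rwbxw vuc mpjp hmem wnr ltg immw
Hunk 3: at line 12 remove [ltg] add [taw] -> 14 lines: iulzf yer uey lluwm jntar snk tfev rwbxw vuc mpjp hmem wnr taw immw
Hunk 4: at line 8 remove [mpjp,hmem,wnr] add [ydfje] -> 12 lines: iulzf yer uey lluwm jntar snk tfev rwbxw vuc ydfje taw immw
Hunk 5: at line 5 remove [tfev,rwbxw] add [cnfsy,ahd] -> 12 lines: iulzf yer uey lluwm jntar snk cnfsy ahd vuc ydfje taw immw
Hunk 6: at line 8 remove [vuc,ydfje] add [vntud] -> 11 lines: iulzf yer uey lluwm jntar snk cnfsy ahd vntud taw immw
Final line count: 11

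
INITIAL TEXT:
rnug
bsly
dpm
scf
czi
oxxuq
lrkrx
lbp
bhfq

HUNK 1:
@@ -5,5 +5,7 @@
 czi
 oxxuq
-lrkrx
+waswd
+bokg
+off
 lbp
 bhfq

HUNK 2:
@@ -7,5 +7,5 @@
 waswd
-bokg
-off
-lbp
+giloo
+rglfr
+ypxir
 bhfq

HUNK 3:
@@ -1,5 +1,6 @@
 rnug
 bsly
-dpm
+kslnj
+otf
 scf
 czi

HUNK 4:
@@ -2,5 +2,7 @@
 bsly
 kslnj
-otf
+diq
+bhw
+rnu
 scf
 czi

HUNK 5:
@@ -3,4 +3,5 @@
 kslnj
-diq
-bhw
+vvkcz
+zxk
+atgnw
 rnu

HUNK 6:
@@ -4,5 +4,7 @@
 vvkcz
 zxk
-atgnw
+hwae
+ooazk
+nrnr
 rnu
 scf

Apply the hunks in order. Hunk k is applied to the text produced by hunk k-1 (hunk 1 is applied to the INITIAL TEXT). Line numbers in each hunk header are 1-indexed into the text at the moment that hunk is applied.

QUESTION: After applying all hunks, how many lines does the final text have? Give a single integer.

Hunk 1: at line 5 remove [lrkrx] add [waswd,bokg,off] -> 11 lines: rnug bsly dpm scf czi oxxuq waswd bokg off lbp bhfq
Hunk 2: at line 7 remove [bokg,off,lbp] add [giloo,rglfr,ypxir] -> 11 lines: rnug bsly dpm scf czi oxxuq waswd giloo rglfr ypxir bhfq
Hunk 3: at line 1 remove [dpm] add [kslnj,otf] -> 12 lines: rnug bsly kslnj otf scf czi oxxuq waswd giloo rglfr ypxir bhfq
Hunk 4: at line 2 remove [otf] add [diq,bhw,rnu] -> 14 lines: rnug bsly kslnj diq bhw rnu scf czi oxxuq waswd giloo rglfr ypxir bhfq
Hunk 5: at line 3 remove [diq,bhw] add [vvkcz,zxk,atgnw] -> 15 lines: rnug bsly kslnj vvkcz zxk atgnw rnu scf czi oxxuq waswd giloo rglfr ypxir bhfq
Hunk 6: at line 4 remove [atgnw] add [hwae,ooazk,nrnr] -> 17 lines: rnug bsly kslnj vvkcz zxk hwae ooazk nrnr rnu scf czi oxxuq waswd giloo rglfr ypxir bhfq
Final line count: 17

Answer: 17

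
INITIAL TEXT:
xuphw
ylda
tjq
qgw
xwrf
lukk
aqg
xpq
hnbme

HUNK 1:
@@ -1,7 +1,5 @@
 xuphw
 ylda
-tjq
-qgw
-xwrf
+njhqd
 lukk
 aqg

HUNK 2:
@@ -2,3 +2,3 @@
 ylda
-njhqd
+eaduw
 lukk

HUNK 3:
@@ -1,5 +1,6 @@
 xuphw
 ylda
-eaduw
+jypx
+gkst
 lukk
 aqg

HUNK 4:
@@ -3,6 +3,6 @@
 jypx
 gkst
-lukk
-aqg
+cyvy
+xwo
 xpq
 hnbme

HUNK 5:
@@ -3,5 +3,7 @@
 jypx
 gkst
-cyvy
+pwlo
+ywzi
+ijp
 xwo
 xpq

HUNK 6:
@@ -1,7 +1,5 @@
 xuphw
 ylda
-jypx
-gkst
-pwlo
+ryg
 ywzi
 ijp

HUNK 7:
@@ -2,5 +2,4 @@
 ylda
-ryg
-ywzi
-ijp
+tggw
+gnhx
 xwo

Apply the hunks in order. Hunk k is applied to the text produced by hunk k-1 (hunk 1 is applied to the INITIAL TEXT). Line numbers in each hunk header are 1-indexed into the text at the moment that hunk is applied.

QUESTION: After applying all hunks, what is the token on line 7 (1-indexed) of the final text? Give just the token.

Hunk 1: at line 1 remove [tjq,qgw,xwrf] add [njhqd] -> 7 lines: xuphw ylda njhqd lukk aqg xpq hnbme
Hunk 2: at line 2 remove [njhqd] add [eaduw] -> 7 lines: xuphw ylda eaduw lukk aqg xpq hnbme
Hunk 3: at line 1 remove [eaduw] add [jypx,gkst] -> 8 lines: xuphw ylda jypx gkst lukk aqg xpq hnbme
Hunk 4: at line 3 remove [lukk,aqg] add [cyvy,xwo] -> 8 lines: xuphw ylda jypx gkst cyvy xwo xpq hnbme
Hunk 5: at line 3 remove [cyvy] add [pwlo,ywzi,ijp] -> 10 lines: xuphw ylda jypx gkst pwlo ywzi ijp xwo xpq hnbme
Hunk 6: at line 1 remove [jypx,gkst,pwlo] add [ryg] -> 8 lines: xuphw ylda ryg ywzi ijp xwo xpq hnbme
Hunk 7: at line 2 remove [ryg,ywzi,ijp] add [tggw,gnhx] -> 7 lines: xuphw ylda tggw gnhx xwo xpq hnbme
Final line 7: hnbme

Answer: hnbme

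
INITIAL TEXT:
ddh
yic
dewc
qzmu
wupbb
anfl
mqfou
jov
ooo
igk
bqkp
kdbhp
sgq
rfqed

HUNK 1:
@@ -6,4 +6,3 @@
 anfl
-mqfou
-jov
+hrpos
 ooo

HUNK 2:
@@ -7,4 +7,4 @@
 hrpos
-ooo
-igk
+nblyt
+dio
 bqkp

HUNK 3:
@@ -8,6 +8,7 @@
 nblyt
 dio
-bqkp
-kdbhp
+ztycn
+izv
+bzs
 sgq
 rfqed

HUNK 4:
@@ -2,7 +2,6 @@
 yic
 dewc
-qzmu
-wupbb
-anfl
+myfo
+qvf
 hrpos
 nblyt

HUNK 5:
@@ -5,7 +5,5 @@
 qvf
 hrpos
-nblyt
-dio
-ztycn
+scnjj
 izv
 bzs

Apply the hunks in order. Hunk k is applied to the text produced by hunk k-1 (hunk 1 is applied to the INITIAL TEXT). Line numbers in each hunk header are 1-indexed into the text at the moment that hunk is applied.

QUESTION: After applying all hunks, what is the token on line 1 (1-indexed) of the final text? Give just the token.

Hunk 1: at line 6 remove [mqfou,jov] add [hrpos] -> 13 lines: ddh yic dewc qzmu wupbb anfl hrpos ooo igk bqkp kdbhp sgq rfqed
Hunk 2: at line 7 remove [ooo,igk] add [nblyt,dio] -> 13 lines: ddh yic dewc qzmu wupbb anfl hrpos nblyt dio bqkp kdbhp sgq rfqed
Hunk 3: at line 8 remove [bqkp,kdbhp] add [ztycn,izv,bzs] -> 14 lines: ddh yic dewc qzmu wupbb anfl hrpos nblyt dio ztycn izv bzs sgq rfqed
Hunk 4: at line 2 remove [qzmu,wupbb,anfl] add [myfo,qvf] -> 13 lines: ddh yic dewc myfo qvf hrpos nblyt dio ztycn izv bzs sgq rfqed
Hunk 5: at line 5 remove [nblyt,dio,ztycn] add [scnjj] -> 11 lines: ddh yic dewc myfo qvf hrpos scnjj izv bzs sgq rfqed
Final line 1: ddh

Answer: ddh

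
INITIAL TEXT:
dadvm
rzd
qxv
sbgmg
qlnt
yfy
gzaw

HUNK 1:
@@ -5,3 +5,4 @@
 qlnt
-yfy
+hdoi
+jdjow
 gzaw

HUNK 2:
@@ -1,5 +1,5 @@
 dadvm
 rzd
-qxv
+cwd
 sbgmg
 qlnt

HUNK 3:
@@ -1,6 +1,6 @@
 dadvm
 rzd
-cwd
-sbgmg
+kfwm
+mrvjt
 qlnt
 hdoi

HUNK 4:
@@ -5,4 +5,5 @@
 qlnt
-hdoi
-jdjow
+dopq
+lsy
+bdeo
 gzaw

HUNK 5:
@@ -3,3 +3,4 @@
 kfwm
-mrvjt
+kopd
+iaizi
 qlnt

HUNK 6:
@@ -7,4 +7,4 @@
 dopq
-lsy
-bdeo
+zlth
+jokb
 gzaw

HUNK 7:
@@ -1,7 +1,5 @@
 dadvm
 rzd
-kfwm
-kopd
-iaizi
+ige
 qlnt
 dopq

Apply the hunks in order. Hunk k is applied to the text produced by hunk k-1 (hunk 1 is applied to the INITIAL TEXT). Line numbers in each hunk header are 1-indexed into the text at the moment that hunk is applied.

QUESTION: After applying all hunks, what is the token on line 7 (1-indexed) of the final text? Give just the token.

Hunk 1: at line 5 remove [yfy] add [hdoi,jdjow] -> 8 lines: dadvm rzd qxv sbgmg qlnt hdoi jdjow gzaw
Hunk 2: at line 1 remove [qxv] add [cwd] -> 8 lines: dadvm rzd cwd sbgmg qlnt hdoi jdjow gzaw
Hunk 3: at line 1 remove [cwd,sbgmg] add [kfwm,mrvjt] -> 8 lines: dadvm rzd kfwm mrvjt qlnt hdoi jdjow gzaw
Hunk 4: at line 5 remove [hdoi,jdjow] add [dopq,lsy,bdeo] -> 9 lines: dadvm rzd kfwm mrvjt qlnt dopq lsy bdeo gzaw
Hunk 5: at line 3 remove [mrvjt] add [kopd,iaizi] -> 10 lines: dadvm rzd kfwm kopd iaizi qlnt dopq lsy bdeo gzaw
Hunk 6: at line 7 remove [lsy,bdeo] add [zlth,jokb] -> 10 lines: dadvm rzd kfwm kopd iaizi qlnt dopq zlth jokb gzaw
Hunk 7: at line 1 remove [kfwm,kopd,iaizi] add [ige] -> 8 lines: dadvm rzd ige qlnt dopq zlth jokb gzaw
Final line 7: jokb

Answer: jokb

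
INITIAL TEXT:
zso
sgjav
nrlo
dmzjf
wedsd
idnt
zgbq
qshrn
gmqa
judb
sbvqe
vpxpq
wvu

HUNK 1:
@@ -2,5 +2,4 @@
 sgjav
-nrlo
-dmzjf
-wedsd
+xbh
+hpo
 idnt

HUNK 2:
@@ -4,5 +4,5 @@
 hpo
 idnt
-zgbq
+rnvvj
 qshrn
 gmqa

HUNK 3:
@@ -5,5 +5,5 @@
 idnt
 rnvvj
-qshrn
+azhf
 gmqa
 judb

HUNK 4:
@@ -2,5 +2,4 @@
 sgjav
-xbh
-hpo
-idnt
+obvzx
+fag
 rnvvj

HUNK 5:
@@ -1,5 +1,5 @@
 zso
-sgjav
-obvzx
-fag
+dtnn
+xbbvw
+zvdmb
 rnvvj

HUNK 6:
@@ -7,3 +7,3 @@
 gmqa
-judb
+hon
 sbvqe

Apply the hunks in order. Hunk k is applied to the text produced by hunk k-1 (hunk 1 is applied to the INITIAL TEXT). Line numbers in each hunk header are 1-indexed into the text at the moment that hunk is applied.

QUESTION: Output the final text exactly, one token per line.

Hunk 1: at line 2 remove [nrlo,dmzjf,wedsd] add [xbh,hpo] -> 12 lines: zso sgjav xbh hpo idnt zgbq qshrn gmqa judb sbvqe vpxpq wvu
Hunk 2: at line 4 remove [zgbq] add [rnvvj] -> 12 lines: zso sgjav xbh hpo idnt rnvvj qshrn gmqa judb sbvqe vpxpq wvu
Hunk 3: at line 5 remove [qshrn] add [azhf] -> 12 lines: zso sgjav xbh hpo idnt rnvvj azhf gmqa judb sbvqe vpxpq wvu
Hunk 4: at line 2 remove [xbh,hpo,idnt] add [obvzx,fag] -> 11 lines: zso sgjav obvzx fag rnvvj azhf gmqa judb sbvqe vpxpq wvu
Hunk 5: at line 1 remove [sgjav,obvzx,fag] add [dtnn,xbbvw,zvdmb] -> 11 lines: zso dtnn xbbvw zvdmb rnvvj azhf gmqa judb sbvqe vpxpq wvu
Hunk 6: at line 7 remove [judb] add [hon] -> 11 lines: zso dtnn xbbvw zvdmb rnvvj azhf gmqa hon sbvqe vpxpq wvu

Answer: zso
dtnn
xbbvw
zvdmb
rnvvj
azhf
gmqa
hon
sbvqe
vpxpq
wvu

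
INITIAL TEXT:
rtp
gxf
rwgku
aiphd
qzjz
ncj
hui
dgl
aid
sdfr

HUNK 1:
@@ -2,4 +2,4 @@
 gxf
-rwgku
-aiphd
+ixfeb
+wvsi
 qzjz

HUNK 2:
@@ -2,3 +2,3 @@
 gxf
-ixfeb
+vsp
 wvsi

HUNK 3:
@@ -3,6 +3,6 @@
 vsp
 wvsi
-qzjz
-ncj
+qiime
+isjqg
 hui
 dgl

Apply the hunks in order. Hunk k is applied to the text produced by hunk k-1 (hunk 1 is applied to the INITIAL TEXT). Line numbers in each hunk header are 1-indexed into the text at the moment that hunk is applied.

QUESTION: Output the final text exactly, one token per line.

Answer: rtp
gxf
vsp
wvsi
qiime
isjqg
hui
dgl
aid
sdfr

Derivation:
Hunk 1: at line 2 remove [rwgku,aiphd] add [ixfeb,wvsi] -> 10 lines: rtp gxf ixfeb wvsi qzjz ncj hui dgl aid sdfr
Hunk 2: at line 2 remove [ixfeb] add [vsp] -> 10 lines: rtp gxf vsp wvsi qzjz ncj hui dgl aid sdfr
Hunk 3: at line 3 remove [qzjz,ncj] add [qiime,isjqg] -> 10 lines: rtp gxf vsp wvsi qiime isjqg hui dgl aid sdfr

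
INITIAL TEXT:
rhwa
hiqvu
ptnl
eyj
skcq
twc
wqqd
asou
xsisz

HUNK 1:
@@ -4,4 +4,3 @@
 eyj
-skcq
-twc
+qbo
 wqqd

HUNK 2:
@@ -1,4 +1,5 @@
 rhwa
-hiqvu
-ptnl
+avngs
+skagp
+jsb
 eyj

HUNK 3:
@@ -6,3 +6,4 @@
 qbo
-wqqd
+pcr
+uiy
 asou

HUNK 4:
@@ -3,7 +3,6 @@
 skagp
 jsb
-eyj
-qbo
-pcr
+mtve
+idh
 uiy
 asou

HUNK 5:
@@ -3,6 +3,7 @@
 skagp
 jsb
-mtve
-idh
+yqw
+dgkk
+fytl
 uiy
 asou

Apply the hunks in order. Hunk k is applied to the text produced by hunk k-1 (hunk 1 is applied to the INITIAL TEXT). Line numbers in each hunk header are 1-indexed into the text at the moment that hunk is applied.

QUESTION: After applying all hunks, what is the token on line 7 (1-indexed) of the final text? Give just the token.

Hunk 1: at line 4 remove [skcq,twc] add [qbo] -> 8 lines: rhwa hiqvu ptnl eyj qbo wqqd asou xsisz
Hunk 2: at line 1 remove [hiqvu,ptnl] add [avngs,skagp,jsb] -> 9 lines: rhwa avngs skagp jsb eyj qbo wqqd asou xsisz
Hunk 3: at line 6 remove [wqqd] add [pcr,uiy] -> 10 lines: rhwa avngs skagp jsb eyj qbo pcr uiy asou xsisz
Hunk 4: at line 3 remove [eyj,qbo,pcr] add [mtve,idh] -> 9 lines: rhwa avngs skagp jsb mtve idh uiy asou xsisz
Hunk 5: at line 3 remove [mtve,idh] add [yqw,dgkk,fytl] -> 10 lines: rhwa avngs skagp jsb yqw dgkk fytl uiy asou xsisz
Final line 7: fytl

Answer: fytl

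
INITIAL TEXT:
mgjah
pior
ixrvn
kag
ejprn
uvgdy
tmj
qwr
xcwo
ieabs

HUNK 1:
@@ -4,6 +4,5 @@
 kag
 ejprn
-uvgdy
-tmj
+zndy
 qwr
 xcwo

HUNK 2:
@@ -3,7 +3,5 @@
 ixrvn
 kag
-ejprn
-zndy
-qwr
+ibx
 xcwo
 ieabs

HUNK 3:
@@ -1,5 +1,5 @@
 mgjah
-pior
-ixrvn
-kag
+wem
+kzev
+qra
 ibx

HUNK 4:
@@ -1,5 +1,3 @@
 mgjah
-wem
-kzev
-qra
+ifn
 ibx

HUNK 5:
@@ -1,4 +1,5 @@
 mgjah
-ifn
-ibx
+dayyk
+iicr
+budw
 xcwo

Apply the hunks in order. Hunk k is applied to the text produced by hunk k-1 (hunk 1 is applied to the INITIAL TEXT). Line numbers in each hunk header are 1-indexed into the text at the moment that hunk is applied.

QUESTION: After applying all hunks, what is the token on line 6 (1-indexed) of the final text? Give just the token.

Hunk 1: at line 4 remove [uvgdy,tmj] add [zndy] -> 9 lines: mgjah pior ixrvn kag ejprn zndy qwr xcwo ieabs
Hunk 2: at line 3 remove [ejprn,zndy,qwr] add [ibx] -> 7 lines: mgjah pior ixrvn kag ibx xcwo ieabs
Hunk 3: at line 1 remove [pior,ixrvn,kag] add [wem,kzev,qra] -> 7 lines: mgjah wem kzev qra ibx xcwo ieabs
Hunk 4: at line 1 remove [wem,kzev,qra] add [ifn] -> 5 lines: mgjah ifn ibx xcwo ieabs
Hunk 5: at line 1 remove [ifn,ibx] add [dayyk,iicr,budw] -> 6 lines: mgjah dayyk iicr budw xcwo ieabs
Final line 6: ieabs

Answer: ieabs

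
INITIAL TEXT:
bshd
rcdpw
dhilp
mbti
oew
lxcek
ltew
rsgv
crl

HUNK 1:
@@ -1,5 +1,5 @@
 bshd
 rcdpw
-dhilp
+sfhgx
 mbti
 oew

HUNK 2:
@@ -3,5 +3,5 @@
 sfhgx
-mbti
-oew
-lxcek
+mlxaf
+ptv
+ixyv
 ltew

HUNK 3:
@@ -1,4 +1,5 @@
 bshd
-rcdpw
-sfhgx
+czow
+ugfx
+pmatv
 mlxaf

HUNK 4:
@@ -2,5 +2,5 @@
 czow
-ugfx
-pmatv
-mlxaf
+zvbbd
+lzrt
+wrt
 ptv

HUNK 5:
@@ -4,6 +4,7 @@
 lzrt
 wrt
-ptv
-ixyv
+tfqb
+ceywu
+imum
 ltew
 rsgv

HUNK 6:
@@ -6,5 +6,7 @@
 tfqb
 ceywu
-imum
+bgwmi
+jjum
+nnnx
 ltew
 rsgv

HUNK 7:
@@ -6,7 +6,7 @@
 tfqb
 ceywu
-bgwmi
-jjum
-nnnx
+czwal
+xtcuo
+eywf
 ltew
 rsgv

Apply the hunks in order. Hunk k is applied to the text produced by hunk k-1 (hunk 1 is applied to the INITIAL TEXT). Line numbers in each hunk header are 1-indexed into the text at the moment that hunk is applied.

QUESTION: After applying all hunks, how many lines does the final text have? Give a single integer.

Hunk 1: at line 1 remove [dhilp] add [sfhgx] -> 9 lines: bshd rcdpw sfhgx mbti oew lxcek ltew rsgv crl
Hunk 2: at line 3 remove [mbti,oew,lxcek] add [mlxaf,ptv,ixyv] -> 9 lines: bshd rcdpw sfhgx mlxaf ptv ixyv ltew rsgv crl
Hunk 3: at line 1 remove [rcdpw,sfhgx] add [czow,ugfx,pmatv] -> 10 lines: bshd czow ugfx pmatv mlxaf ptv ixyv ltew rsgv crl
Hunk 4: at line 2 remove [ugfx,pmatv,mlxaf] add [zvbbd,lzrt,wrt] -> 10 lines: bshd czow zvbbd lzrt wrt ptv ixyv ltew rsgv crl
Hunk 5: at line 4 remove [ptv,ixyv] add [tfqb,ceywu,imum] -> 11 lines: bshd czow zvbbd lzrt wrt tfqb ceywu imum ltew rsgv crl
Hunk 6: at line 6 remove [imum] add [bgwmi,jjum,nnnx] -> 13 lines: bshd czow zvbbd lzrt wrt tfqb ceywu bgwmi jjum nnnx ltew rsgv crl
Hunk 7: at line 6 remove [bgwmi,jjum,nnnx] add [czwal,xtcuo,eywf] -> 13 lines: bshd czow zvbbd lzrt wrt tfqb ceywu czwal xtcuo eywf ltew rsgv crl
Final line count: 13

Answer: 13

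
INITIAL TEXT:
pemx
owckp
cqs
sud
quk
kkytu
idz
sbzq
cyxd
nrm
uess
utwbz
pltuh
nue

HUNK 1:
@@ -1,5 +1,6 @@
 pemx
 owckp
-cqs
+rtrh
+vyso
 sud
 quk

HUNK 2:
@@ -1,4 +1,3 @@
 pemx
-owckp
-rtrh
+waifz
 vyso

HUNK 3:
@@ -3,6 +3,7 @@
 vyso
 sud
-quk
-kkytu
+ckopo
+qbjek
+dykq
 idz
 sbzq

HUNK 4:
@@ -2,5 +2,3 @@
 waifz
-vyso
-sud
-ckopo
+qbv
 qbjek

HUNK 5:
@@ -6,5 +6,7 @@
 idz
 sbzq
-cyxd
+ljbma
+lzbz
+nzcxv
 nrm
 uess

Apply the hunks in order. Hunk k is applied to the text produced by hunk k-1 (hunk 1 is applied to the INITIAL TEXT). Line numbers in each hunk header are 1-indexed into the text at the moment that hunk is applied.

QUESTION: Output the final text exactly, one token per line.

Answer: pemx
waifz
qbv
qbjek
dykq
idz
sbzq
ljbma
lzbz
nzcxv
nrm
uess
utwbz
pltuh
nue

Derivation:
Hunk 1: at line 1 remove [cqs] add [rtrh,vyso] -> 15 lines: pemx owckp rtrh vyso sud quk kkytu idz sbzq cyxd nrm uess utwbz pltuh nue
Hunk 2: at line 1 remove [owckp,rtrh] add [waifz] -> 14 lines: pemx waifz vyso sud quk kkytu idz sbzq cyxd nrm uess utwbz pltuh nue
Hunk 3: at line 3 remove [quk,kkytu] add [ckopo,qbjek,dykq] -> 15 lines: pemx waifz vyso sud ckopo qbjek dykq idz sbzq cyxd nrm uess utwbz pltuh nue
Hunk 4: at line 2 remove [vyso,sud,ckopo] add [qbv] -> 13 lines: pemx waifz qbv qbjek dykq idz sbzq cyxd nrm uess utwbz pltuh nue
Hunk 5: at line 6 remove [cyxd] add [ljbma,lzbz,nzcxv] -> 15 lines: pemx waifz qbv qbjek dykq idz sbzq ljbma lzbz nzcxv nrm uess utwbz pltuh nue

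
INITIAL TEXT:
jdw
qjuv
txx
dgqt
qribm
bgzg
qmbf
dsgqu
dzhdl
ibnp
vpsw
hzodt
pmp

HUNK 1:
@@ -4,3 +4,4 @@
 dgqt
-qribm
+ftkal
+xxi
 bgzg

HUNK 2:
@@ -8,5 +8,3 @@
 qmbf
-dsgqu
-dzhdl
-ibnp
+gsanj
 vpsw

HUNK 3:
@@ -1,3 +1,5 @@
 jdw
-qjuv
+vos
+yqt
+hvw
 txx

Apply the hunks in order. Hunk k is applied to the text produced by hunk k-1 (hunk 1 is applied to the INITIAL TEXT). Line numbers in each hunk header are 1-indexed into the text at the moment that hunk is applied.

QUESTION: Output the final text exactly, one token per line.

Answer: jdw
vos
yqt
hvw
txx
dgqt
ftkal
xxi
bgzg
qmbf
gsanj
vpsw
hzodt
pmp

Derivation:
Hunk 1: at line 4 remove [qribm] add [ftkal,xxi] -> 14 lines: jdw qjuv txx dgqt ftkal xxi bgzg qmbf dsgqu dzhdl ibnp vpsw hzodt pmp
Hunk 2: at line 8 remove [dsgqu,dzhdl,ibnp] add [gsanj] -> 12 lines: jdw qjuv txx dgqt ftkal xxi bgzg qmbf gsanj vpsw hzodt pmp
Hunk 3: at line 1 remove [qjuv] add [vos,yqt,hvw] -> 14 lines: jdw vos yqt hvw txx dgqt ftkal xxi bgzg qmbf gsanj vpsw hzodt pmp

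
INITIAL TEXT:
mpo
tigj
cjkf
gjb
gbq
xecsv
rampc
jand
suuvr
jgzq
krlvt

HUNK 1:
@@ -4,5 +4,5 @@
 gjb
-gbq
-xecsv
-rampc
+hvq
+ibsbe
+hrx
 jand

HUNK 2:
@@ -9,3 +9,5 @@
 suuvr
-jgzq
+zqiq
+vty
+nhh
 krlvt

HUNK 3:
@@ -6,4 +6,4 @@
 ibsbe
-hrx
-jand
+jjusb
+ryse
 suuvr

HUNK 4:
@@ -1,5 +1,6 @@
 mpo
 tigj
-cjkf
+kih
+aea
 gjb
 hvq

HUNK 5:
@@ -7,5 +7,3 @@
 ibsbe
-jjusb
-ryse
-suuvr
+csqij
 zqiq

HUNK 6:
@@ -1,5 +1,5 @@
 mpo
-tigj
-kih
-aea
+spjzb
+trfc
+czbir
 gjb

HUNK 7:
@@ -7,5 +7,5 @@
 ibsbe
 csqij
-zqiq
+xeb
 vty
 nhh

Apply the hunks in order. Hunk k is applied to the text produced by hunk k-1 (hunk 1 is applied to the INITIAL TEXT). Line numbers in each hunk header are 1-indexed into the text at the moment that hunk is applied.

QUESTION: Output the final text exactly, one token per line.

Answer: mpo
spjzb
trfc
czbir
gjb
hvq
ibsbe
csqij
xeb
vty
nhh
krlvt

Derivation:
Hunk 1: at line 4 remove [gbq,xecsv,rampc] add [hvq,ibsbe,hrx] -> 11 lines: mpo tigj cjkf gjb hvq ibsbe hrx jand suuvr jgzq krlvt
Hunk 2: at line 9 remove [jgzq] add [zqiq,vty,nhh] -> 13 lines: mpo tigj cjkf gjb hvq ibsbe hrx jand suuvr zqiq vty nhh krlvt
Hunk 3: at line 6 remove [hrx,jand] add [jjusb,ryse] -> 13 lines: mpo tigj cjkf gjb hvq ibsbe jjusb ryse suuvr zqiq vty nhh krlvt
Hunk 4: at line 1 remove [cjkf] add [kih,aea] -> 14 lines: mpo tigj kih aea gjb hvq ibsbe jjusb ryse suuvr zqiq vty nhh krlvt
Hunk 5: at line 7 remove [jjusb,ryse,suuvr] add [csqij] -> 12 lines: mpo tigj kih aea gjb hvq ibsbe csqij zqiq vty nhh krlvt
Hunk 6: at line 1 remove [tigj,kih,aea] add [spjzb,trfc,czbir] -> 12 lines: mpo spjzb trfc czbir gjb hvq ibsbe csqij zqiq vty nhh krlvt
Hunk 7: at line 7 remove [zqiq] add [xeb] -> 12 lines: mpo spjzb trfc czbir gjb hvq ibsbe csqij xeb vty nhh krlvt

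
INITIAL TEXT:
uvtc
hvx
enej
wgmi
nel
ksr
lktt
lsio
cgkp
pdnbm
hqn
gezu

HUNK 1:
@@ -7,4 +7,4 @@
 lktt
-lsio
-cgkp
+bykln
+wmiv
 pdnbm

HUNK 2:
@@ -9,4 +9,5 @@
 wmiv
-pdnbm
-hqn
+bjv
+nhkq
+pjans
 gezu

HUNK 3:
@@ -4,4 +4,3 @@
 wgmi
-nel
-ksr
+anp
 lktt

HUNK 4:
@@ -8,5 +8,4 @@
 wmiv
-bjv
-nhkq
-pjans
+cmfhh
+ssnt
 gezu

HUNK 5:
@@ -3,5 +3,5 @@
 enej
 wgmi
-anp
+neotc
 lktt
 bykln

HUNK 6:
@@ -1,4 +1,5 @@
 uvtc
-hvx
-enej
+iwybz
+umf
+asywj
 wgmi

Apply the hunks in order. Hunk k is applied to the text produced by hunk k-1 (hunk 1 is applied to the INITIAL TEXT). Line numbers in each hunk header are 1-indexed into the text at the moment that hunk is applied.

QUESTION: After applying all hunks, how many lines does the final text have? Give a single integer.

Hunk 1: at line 7 remove [lsio,cgkp] add [bykln,wmiv] -> 12 lines: uvtc hvx enej wgmi nel ksr lktt bykln wmiv pdnbm hqn gezu
Hunk 2: at line 9 remove [pdnbm,hqn] add [bjv,nhkq,pjans] -> 13 lines: uvtc hvx enej wgmi nel ksr lktt bykln wmiv bjv nhkq pjans gezu
Hunk 3: at line 4 remove [nel,ksr] add [anp] -> 12 lines: uvtc hvx enej wgmi anp lktt bykln wmiv bjv nhkq pjans gezu
Hunk 4: at line 8 remove [bjv,nhkq,pjans] add [cmfhh,ssnt] -> 11 lines: uvtc hvx enej wgmi anp lktt bykln wmiv cmfhh ssnt gezu
Hunk 5: at line 3 remove [anp] add [neotc] -> 11 lines: uvtc hvx enej wgmi neotc lktt bykln wmiv cmfhh ssnt gezu
Hunk 6: at line 1 remove [hvx,enej] add [iwybz,umf,asywj] -> 12 lines: uvtc iwybz umf asywj wgmi neotc lktt bykln wmiv cmfhh ssnt gezu
Final line count: 12

Answer: 12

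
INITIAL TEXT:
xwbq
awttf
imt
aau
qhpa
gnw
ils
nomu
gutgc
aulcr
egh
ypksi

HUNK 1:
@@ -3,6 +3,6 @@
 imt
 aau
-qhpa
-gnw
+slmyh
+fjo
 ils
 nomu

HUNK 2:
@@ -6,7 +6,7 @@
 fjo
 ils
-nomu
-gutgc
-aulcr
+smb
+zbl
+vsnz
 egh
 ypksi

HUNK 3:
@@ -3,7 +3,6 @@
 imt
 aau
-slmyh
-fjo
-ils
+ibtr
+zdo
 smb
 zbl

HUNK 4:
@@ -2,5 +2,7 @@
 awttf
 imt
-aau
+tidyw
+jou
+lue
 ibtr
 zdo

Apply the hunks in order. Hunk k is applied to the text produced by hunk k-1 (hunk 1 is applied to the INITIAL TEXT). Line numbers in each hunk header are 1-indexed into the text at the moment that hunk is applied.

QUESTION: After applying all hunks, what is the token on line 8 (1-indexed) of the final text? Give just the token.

Hunk 1: at line 3 remove [qhpa,gnw] add [slmyh,fjo] -> 12 lines: xwbq awttf imt aau slmyh fjo ils nomu gutgc aulcr egh ypksi
Hunk 2: at line 6 remove [nomu,gutgc,aulcr] add [smb,zbl,vsnz] -> 12 lines: xwbq awttf imt aau slmyh fjo ils smb zbl vsnz egh ypksi
Hunk 3: at line 3 remove [slmyh,fjo,ils] add [ibtr,zdo] -> 11 lines: xwbq awttf imt aau ibtr zdo smb zbl vsnz egh ypksi
Hunk 4: at line 2 remove [aau] add [tidyw,jou,lue] -> 13 lines: xwbq awttf imt tidyw jou lue ibtr zdo smb zbl vsnz egh ypksi
Final line 8: zdo

Answer: zdo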